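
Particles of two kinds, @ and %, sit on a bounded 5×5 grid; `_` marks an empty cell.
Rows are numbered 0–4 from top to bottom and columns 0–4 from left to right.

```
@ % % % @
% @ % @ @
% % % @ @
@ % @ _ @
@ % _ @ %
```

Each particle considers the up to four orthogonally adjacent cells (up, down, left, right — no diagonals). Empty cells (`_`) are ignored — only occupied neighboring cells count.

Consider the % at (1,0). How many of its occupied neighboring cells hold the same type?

Occupied neighbors of (1,0): (0,0)=@, (2,0)=%, (1,1)=@.
Same type (%): 1 of 3.

1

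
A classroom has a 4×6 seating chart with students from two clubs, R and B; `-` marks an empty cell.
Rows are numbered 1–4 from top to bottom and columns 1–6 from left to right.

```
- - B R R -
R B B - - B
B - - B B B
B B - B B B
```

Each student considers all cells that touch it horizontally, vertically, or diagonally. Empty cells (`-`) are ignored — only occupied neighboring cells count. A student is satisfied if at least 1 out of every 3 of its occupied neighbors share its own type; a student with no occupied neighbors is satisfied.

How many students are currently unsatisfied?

Row 1: (1,3)B 2/3 satisfied · (1,4)R 1/3 satisfied · (1,5)R 1/2 satisfied
Row 2: (2,1)R 0/2 not · (2,2)B 3/4 satisfied · (2,3)B 3/4 satisfied · (2,6)B 2/3 satisfied
Row 3: (3,1)B 3/4 satisfied · (3,4)B 4/4 satisfied · (3,5)B 6/6 satisfied · (3,6)B 4/4 satisfied
Row 4: (4,1)B 2/2 satisfied · (4,2)B 2/2 satisfied · (4,4)B 3/3 satisfied · (4,5)B 5/5 satisfied · (4,6)B 3/3 satisfied
Unsatisfied: (2,1) — 1 in total.

1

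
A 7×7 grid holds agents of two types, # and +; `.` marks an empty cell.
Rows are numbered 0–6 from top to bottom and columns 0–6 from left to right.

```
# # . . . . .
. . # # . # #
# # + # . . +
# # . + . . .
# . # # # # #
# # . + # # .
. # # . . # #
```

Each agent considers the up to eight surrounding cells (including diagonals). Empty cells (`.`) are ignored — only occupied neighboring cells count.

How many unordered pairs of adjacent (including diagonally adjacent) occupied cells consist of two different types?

16

Scan each occupied cell's neighbors to the right and below (and the two forward diagonals) so each pair is counted once.
From row 0: 0 unlike of 2 pairs (running 0/2).
From row 1: 4 unlike of 9 pairs (running 4/11).
From row 2: 4 unlike of 10 pairs (running 8/21).
From row 3: 3 unlike of 7 pairs (running 11/28).
From row 4: 3 unlike of 16 pairs (running 14/44).
From row 5: 2 unlike of 10 pairs (running 16/54).
From row 6: 0 unlike of 2 pairs (running 16/56).
Total adjacent occupied pairs: 56; unlike-type pairs: 16.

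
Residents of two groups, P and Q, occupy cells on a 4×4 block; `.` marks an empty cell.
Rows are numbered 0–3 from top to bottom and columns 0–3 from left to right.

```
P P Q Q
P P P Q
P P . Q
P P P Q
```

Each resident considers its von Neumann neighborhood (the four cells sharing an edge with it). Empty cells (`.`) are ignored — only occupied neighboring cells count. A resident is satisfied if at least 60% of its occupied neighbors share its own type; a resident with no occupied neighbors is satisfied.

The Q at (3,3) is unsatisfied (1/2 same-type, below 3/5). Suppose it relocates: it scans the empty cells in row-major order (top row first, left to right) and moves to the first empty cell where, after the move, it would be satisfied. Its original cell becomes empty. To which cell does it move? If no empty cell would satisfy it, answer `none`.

none

Vacating (3,3). Empty cells in order:
  (2,2): 1/4 same-type → still unsatisfied.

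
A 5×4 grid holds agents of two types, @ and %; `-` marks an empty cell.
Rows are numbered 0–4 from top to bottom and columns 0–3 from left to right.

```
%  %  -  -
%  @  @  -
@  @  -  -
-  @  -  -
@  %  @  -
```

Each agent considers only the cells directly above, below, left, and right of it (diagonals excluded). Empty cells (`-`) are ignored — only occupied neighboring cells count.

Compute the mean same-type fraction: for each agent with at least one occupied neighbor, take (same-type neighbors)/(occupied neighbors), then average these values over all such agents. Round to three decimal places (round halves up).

0.485

(0,0)% 2/2
(0,1)% 1/2
(1,0)% 1/3
(1,1)@ 2/4
(1,2)@ 1/1
(2,0)@ 1/2
(2,1)@ 3/3
(3,1)@ 1/2
(4,0)@ 0/1
(4,1)% 0/3
(4,2)@ 0/1
Sum over 11 agents: 2/2 + 1/2 + 1/3 + 2/4 + 1/1 + 1/2 + 3/3 + 1/2 + 0/1 + 0/3 + 0/1 = 16/3; mean = 16/3 ÷ 11 = 16/33 = 0.484848… → 0.485.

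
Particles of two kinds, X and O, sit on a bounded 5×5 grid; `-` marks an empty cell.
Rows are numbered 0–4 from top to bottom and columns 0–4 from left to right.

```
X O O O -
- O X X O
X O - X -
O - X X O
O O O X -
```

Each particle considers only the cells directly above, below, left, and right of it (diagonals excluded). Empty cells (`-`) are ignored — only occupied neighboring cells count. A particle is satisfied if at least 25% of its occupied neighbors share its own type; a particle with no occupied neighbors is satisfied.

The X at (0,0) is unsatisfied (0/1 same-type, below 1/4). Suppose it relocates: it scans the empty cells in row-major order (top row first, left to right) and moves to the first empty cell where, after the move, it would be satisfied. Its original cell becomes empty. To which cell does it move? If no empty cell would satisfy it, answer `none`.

(1,0)

Vacating (0,0). Empty cells in order:
  (0,4): 0/2 same-type → still unsatisfied.
  (1,0): 1/2 same-type → satisfied — stop here.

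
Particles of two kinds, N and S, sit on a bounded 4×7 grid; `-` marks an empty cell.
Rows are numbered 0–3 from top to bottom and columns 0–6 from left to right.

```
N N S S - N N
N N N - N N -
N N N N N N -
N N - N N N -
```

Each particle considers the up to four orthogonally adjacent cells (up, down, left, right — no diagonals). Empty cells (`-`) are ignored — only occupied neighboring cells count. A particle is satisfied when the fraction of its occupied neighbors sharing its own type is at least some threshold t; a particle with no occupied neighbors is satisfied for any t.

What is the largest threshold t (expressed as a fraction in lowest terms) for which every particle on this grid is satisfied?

1/3

(0,0)N 2/2
(0,1)N 2/3
(0,2)S 1/3
(0,3)S 1/1
(0,5)N 2/2
(0,6)N 1/1
(1,0)N 3/3
(1,1)N 4/4
(1,2)N 2/3
(1,4)N 2/2
(1,5)N 3/3
(2,0)N 3/3
(2,1)N 4/4
(2,2)N 3/3
(2,3)N 3/3
(2,4)N 4/4
(2,5)N 3/3
(3,0)N 2/2
(3,1)N 2/2
(3,3)N 2/2
(3,4)N 3/3
(3,5)N 2/2
The smallest same-type fraction is 1/3 at (0,2), which reduces to 1/3. Any threshold above that leaves this particle unsatisfied.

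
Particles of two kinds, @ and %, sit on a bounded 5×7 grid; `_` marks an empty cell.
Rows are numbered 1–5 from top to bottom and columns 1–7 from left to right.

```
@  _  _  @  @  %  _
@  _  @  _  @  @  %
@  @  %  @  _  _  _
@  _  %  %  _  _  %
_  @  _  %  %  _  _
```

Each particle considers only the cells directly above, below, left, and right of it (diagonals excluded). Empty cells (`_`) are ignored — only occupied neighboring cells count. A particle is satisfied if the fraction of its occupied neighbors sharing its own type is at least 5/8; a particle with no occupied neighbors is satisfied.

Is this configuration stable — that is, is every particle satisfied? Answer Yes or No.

Row 1: (1,1)@ 1/1 ok · (1,4)@ 1/1 ok · (1,5)@ 2/3 ok · (1,6)% 0/2 unhappy
Row 2: (2,1)@ 2/2 ok · (2,3)@ 0/1 unhappy · (2,5)@ 2/2 ok · (2,6)@ 1/3 unhappy · (2,7)% 0/1 unhappy
Row 3: (3,1)@ 3/3 ok · (3,2)@ 1/2 unhappy · (3,3)% 1/4 unhappy · (3,4)@ 0/2 unhappy
Row 4: (4,1)@ 1/1 ok · (4,3)% 2/2 ok · (4,4)% 2/3 ok · (4,7)% 0/0 ok
Row 5: (5,2)@ 0/0 ok · (5,4)% 2/2 ok · (5,5)% 1/1 ok
For instance (1,6) has only 0/2 same-type neighbors, below 5/8.

No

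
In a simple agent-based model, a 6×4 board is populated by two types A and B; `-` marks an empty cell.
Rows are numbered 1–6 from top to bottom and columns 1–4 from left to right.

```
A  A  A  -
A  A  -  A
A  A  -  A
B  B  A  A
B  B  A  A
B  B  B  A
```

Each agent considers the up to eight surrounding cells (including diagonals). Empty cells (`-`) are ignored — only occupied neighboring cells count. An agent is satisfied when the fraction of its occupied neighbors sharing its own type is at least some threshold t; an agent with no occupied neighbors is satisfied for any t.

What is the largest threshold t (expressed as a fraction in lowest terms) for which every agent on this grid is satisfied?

2/5

Row 1: (1,1)A 3/3 · (1,2)A 4/4 · (1,3)A 3/3
Row 2: (2,1)A 5/5 · (2,2)A 6/6 · (2,4)A 2/2
Row 3: (3,1)A 3/5 · (3,2)A 4/6 · (3,4)A 3/3
Row 4: (4,1)B 3/5 · (4,2)B 3/7 · (4,3)A 5/7 · (4,4)A 4/4
Row 5: (5,1)B 5/5 · (5,2)B 6/8 · (5,3)A 4/8 · (5,4)A 4/5
Row 6: (6,1)B 3/3 · (6,2)B 4/5 · (6,3)B 2/5 · (6,4)A 2/3
The smallest same-type fraction is 2/5 at (6,3), which reduces to 2/5. Any threshold above that leaves this agent unsatisfied.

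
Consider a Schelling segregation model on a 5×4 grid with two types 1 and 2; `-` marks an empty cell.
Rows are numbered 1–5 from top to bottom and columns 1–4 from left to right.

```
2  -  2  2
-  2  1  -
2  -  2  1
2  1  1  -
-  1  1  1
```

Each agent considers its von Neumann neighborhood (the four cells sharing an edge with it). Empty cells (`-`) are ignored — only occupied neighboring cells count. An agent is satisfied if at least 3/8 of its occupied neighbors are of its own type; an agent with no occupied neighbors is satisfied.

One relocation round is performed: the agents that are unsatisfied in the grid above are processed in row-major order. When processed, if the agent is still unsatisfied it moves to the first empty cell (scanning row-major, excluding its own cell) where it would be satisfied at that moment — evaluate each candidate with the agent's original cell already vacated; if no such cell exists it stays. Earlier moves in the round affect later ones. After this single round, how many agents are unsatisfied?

0

Initially unsatisfied (in order): (2,2), (2,3), (3,3), (3,4).
  (2,2) → (1,2).
  (2,3) → (2,4).
  (3,3) → (2,1).
  (3,4): now satisfied by earlier moves; stays.
Resulting grid:
2 2 2 2
2 - - 1
2 - - 1
2 1 1 -
- 1 1 1
All satisfied now.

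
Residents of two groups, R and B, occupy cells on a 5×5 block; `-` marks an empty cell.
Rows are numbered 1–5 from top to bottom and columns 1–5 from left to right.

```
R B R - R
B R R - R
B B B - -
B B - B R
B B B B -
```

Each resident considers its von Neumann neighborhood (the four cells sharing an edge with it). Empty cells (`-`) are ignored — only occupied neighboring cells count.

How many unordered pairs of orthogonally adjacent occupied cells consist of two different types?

8

Scan each occupied cell's neighbors to the right and below so each pair is counted once.
Row 1: R(1,1)–B(1,2)≠ R(1,1)–B(2,1)≠ B(1,2)–R(1,3)≠ B(1,2)–R(2,2)≠ R(1,3)–R(2,3)= R(1,5)–R(2,5)=  → 4/6 unlike.
Row 2: B(2,1)–R(2,2)≠ B(2,1)–B(3,1)= R(2,2)–R(2,3)= R(2,2)–B(3,2)≠ R(2,3)–B(3,3)≠  → 3/5 unlike.
Row 3: B(3,1)–B(3,2)= B(3,1)–B(4,1)= B(3,2)–B(3,3)= B(3,2)–B(4,2)=  → 0/4 unlike.
Row 4: B(4,1)–B(4,2)= B(4,1)–B(5,1)= B(4,2)–B(5,2)= B(4,4)–R(4,5)≠ B(4,4)–B(5,4)=  → 1/5 unlike.
Row 5: B(5,1)–B(5,2)= B(5,2)–B(5,3)= B(5,3)–B(5,4)=  → 0/3 unlike.
Total adjacent occupied pairs: 23; unlike-type pairs: 8.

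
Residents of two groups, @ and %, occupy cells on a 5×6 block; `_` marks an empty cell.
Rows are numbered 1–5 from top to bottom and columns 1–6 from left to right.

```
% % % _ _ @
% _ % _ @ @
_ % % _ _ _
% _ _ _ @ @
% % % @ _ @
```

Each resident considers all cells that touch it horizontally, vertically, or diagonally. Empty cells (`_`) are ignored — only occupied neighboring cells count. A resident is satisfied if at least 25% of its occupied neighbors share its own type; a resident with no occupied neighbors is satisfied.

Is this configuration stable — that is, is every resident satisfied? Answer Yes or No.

Yes

(1,1)% 2/2 satisfied
(1,2)% 4/4 satisfied
(1,3)% 2/2 satisfied
(1,6)@ 2/2 satisfied
(2,1)% 3/3 satisfied
(2,3)% 4/4 satisfied
(2,5)@ 2/2 satisfied
(2,6)@ 2/2 satisfied
(3,2)% 4/4 satisfied
(3,3)% 2/2 satisfied
(4,1)% 3/3 satisfied
(4,5)@ 3/3 satisfied
(4,6)@ 2/2 satisfied
(5,1)% 2/2 satisfied
(5,2)% 3/3 satisfied
(5,3)% 1/2 satisfied
(5,4)@ 1/2 satisfied
(5,6)@ 2/2 satisfied
All meet the threshold, so the configuration is stable.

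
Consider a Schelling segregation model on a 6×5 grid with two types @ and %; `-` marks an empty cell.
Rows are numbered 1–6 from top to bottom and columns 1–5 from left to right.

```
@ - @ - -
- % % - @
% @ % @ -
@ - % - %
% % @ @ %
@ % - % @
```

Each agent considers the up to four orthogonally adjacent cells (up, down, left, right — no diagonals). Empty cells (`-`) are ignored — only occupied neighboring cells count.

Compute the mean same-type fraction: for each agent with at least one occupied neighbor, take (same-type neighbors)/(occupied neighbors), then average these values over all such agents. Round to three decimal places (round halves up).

(1,1)@ — no occupied neighbors
(1,3)@ 0/1
(2,2)% 1/2
(2,3)% 2/3
(2,5)@ — no occupied neighbors
(3,1)% 0/2
(3,2)@ 0/3
(3,3)% 2/4
(3,4)@ 0/1
(4,1)@ 0/2
(4,3)% 1/2
(4,5)% 1/1
(5,1)% 1/3
(5,2)% 2/3
(5,3)@ 1/3
(5,4)@ 1/3
(5,5)% 1/3
(6,1)@ 0/2
(6,2)% 1/2
(6,4)% 0/2
(6,5)@ 0/2
Sum over 19 agents: 0/1 + 1/2 + 2/3 + 0/2 + 0/3 + 2/4 + 0/1 + 0/2 + 1/2 + 1/1 + 1/3 + 2/3 + 1/3 + 1/3 + 1/3 + 0/2 + 1/2 + 0/2 + 0/2 = 17/3; mean = 17/3 ÷ 19 = 17/57 = 0.298245… → 0.298.

0.298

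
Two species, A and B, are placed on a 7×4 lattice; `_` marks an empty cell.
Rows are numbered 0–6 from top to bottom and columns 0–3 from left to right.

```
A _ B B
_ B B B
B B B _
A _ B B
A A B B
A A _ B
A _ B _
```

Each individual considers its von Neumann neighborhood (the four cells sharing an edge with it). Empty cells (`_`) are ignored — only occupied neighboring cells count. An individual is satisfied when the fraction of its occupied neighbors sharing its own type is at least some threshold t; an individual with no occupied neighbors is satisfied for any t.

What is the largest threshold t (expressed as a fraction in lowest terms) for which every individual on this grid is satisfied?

(0,0)A — no occupied neighbors
(0,2)B 2/2
(0,3)B 2/2
(1,1)B 2/2
(1,2)B 4/4
(1,3)B 2/2
(2,0)B 1/2
(2,1)B 3/3
(2,2)B 3/3
(3,0)A 1/2
(3,2)B 3/3
(3,3)B 2/2
(4,0)A 3/3
(4,1)A 2/3
(4,2)B 2/3
(4,3)B 3/3
(5,0)A 3/3
(5,1)A 2/2
(5,3)B 1/1
(6,0)A 1/1
(6,2)B — no occupied neighbors
The smallest same-type fraction is 1/2 at (2,0), which reduces to 1/2. Any threshold above that leaves this individual unsatisfied.

1/2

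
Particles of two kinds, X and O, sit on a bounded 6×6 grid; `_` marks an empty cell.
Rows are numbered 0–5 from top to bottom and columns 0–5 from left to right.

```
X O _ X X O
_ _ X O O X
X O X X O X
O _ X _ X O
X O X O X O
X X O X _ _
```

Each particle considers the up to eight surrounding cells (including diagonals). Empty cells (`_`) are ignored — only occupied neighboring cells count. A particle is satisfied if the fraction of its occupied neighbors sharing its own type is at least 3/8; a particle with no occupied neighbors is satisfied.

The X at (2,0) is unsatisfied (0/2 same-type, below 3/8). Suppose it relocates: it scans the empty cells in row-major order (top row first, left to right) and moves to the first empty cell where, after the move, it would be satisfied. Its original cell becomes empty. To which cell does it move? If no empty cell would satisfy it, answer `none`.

(0,2)

Vacating (2,0). Empty cells in order:
  (0,2): 2/4 same-type → satisfied — stop here.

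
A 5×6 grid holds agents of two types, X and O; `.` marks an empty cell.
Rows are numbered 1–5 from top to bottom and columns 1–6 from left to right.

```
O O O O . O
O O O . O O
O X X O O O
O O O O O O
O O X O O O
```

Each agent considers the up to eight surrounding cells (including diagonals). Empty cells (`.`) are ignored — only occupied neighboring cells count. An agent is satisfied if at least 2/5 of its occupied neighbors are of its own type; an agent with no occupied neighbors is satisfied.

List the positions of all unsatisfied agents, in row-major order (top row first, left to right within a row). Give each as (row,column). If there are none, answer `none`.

(3,2), (3,3), (5,3)

Row 1: (1,1)O 3/3 ✓ · (1,2)O 5/5 ✓ · (1,3)O 4/4 ✓ · (1,4)O 3/3 ✓ · (1,6)O 2/2 ✓
Row 2: (2,1)O 4/5 ✓ · (2,2)O 6/8 ✓ · (2,3)O 5/7 ✓ · (2,5)O 6/6 ✓ · (2,6)O 4/4 ✓
Row 3: (3,1)O 4/5 ✓ · (3,2)X 1/8 ✗ · (3,3)X 1/7 ✗ · (3,4)O 6/7 ✓ · (3,5)O 7/7 ✓ · (3,6)O 5/5 ✓
Row 4: (4,1)O 4/5 ✓ · (4,2)O 5/8 ✓ · (4,3)O 5/8 ✓ · (4,4)O 6/8 ✓ · (4,5)O 8/8 ✓ · (4,6)O 5/5 ✓
Row 5: (5,1)O 3/3 ✓ · (5,2)O 4/5 ✓ · (5,3)X 0/5 ✗ · (5,4)O 4/5 ✓ · (5,5)O 5/5 ✓ · (5,6)O 3/3 ✓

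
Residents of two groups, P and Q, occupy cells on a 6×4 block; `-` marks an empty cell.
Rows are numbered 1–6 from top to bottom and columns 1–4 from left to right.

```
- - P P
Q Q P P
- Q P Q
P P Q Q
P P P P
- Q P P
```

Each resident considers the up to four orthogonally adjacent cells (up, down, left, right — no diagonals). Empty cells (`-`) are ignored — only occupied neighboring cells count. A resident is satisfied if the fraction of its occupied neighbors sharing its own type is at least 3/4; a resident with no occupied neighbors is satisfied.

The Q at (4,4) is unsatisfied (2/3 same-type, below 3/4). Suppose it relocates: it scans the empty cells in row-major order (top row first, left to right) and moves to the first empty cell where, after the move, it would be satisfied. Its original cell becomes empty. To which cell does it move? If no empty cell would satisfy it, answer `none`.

Vacating (4,4). Empty cells in order:
  (1,1): 1/1 same-type → satisfied — stop here.

(1,1)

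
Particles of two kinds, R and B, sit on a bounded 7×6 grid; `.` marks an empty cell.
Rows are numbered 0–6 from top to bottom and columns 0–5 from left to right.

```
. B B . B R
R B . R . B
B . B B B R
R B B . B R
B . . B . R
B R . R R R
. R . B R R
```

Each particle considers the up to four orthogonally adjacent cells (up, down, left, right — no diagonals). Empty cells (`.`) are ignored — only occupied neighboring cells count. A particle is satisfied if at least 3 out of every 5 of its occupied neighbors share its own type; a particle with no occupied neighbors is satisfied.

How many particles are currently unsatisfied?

Row 0: (0,1)B 2/2 ok · (0,2)B 1/1 ok · (0,4)B 0/1 unhappy · (0,5)R 0/2 unhappy
Row 1: (1,0)R 0/2 unhappy · (1,1)B 1/2 unhappy · (1,3)R 0/1 unhappy · (1,5)B 0/2 unhappy
Row 2: (2,0)B 0/2 unhappy · (2,2)B 2/2 ok · (2,3)B 2/3 ok · (2,4)B 2/3 ok · (2,5)R 1/3 unhappy
Row 3: (3,0)R 0/3 unhappy · (3,1)B 1/2 unhappy · (3,2)B 2/2 ok · (3,4)B 1/2 unhappy · (3,5)R 2/3 ok
Row 4: (4,0)B 1/2 unhappy · (4,3)B 0/1 unhappy · (4,5)R 2/2 ok
Row 5: (5,0)B 1/2 unhappy · (5,1)R 1/2 unhappy · (5,3)R 1/3 unhappy · (5,4)R 3/3 ok · (5,5)R 3/3 ok
Row 6: (6,1)R 1/1 ok · (6,3)B 0/2 unhappy · (6,4)R 2/3 ok · (6,5)R 2/2 ok
Unsatisfied: (0,4), (0,5), (1,0), (1,1), (1,3), (1,5), (2,0), (2,5), (3,0), (3,1), (3,4), (4,0), (4,3), (5,0), (5,1), (5,3), (6,3) — 17 in total.

17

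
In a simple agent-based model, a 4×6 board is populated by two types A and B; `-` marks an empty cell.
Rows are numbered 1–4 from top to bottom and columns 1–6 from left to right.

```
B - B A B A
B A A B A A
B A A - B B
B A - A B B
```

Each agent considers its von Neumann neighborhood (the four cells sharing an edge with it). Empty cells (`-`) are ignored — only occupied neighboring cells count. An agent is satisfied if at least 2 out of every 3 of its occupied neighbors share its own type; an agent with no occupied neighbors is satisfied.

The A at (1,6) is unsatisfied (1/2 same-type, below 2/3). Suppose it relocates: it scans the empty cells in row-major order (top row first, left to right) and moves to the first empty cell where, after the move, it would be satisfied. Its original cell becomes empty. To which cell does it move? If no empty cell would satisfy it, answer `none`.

(4,3)

Vacating (1,6). Empty cells in order:
  (1,2): 1/3 same-type → still unsatisfied.
  (3,4): 2/4 same-type → still unsatisfied.
  (4,3): 3/3 same-type → satisfied — stop here.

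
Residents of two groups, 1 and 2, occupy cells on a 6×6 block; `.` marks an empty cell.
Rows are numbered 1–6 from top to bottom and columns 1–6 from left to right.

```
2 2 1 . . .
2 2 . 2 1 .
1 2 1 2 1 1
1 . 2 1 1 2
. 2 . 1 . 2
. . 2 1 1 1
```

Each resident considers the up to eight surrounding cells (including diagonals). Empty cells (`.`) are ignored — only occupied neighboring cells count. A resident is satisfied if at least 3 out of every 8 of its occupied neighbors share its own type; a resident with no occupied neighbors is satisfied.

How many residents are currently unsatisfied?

(1,1)2 3/3 ok
(1,2)2 3/4 ok
(1,3)1 0/3 unhappy
(2,1)2 4/5 ok
(2,2)2 4/7 ok
(2,4)2 1/5 unhappy
(2,5)1 2/4 ok
(3,1)1 1/4 unhappy
(3,2)2 3/6 ok
(3,3)1 1/6 unhappy
(3,4)2 2/7 unhappy
(3,5)1 4/7 ok
(3,6)1 3/4 ok
(4,1)1 1/3 unhappy
(4,3)2 3/6 ok
(4,4)1 4/6 ok
(4,5)1 4/7 ok
(4,6)2 1/4 unhappy
(5,2)2 2/3 ok
(5,4)1 4/6 ok
(5,6)2 1/4 unhappy
(6,3)2 1/3 unhappy
(6,4)1 2/3 ok
(6,5)1 3/4 ok
(6,6)1 1/2 ok
Unsatisfied: (1,3), (2,4), (3,1), (3,3), (3,4), (4,1), (4,6), (5,6), (6,3) — 9 in total.

9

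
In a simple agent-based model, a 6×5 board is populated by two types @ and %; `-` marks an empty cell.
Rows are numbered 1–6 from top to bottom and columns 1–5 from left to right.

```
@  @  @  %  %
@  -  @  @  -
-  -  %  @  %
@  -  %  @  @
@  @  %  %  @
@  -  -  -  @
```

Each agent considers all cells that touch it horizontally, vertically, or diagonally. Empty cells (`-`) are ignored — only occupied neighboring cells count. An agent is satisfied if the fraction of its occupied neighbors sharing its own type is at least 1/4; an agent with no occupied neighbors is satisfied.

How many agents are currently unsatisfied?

(1,1)@ 2/2 ok
(1,2)@ 4/4 ok
(1,3)@ 3/4 ok
(1,4)% 1/4 ok
(1,5)% 1/2 ok
(2,1)@ 2/2 ok
(2,3)@ 4/6 ok
(2,4)@ 3/7 ok
(3,3)% 1/5 unhappy
(3,4)@ 4/7 ok
(3,5)% 0/4 unhappy
(4,1)@ 2/2 ok
(4,3)% 3/6 ok
(4,4)@ 3/8 ok
(4,5)@ 3/5 ok
(5,1)@ 3/3 ok
(5,2)@ 3/5 ok
(5,3)% 2/4 ok
(5,4)% 2/6 ok
(5,5)@ 3/4 ok
(6,1)@ 2/2 ok
(6,5)@ 1/2 ok
Unsatisfied: (3,3), (3,5) — 2 in total.

2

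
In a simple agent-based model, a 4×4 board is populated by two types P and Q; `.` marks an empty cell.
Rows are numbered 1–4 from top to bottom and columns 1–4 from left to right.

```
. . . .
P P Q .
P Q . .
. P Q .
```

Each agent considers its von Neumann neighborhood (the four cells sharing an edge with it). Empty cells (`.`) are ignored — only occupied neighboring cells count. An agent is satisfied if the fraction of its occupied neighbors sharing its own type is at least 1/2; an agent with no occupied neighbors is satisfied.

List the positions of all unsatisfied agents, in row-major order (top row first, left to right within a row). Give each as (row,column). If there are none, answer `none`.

Row 2: (2,1)P 2/2 ✓ · (2,2)P 1/3 ✗ · (2,3)Q 0/1 ✗
Row 3: (3,1)P 1/2 ✓ · (3,2)Q 0/3 ✗
Row 4: (4,2)P 0/2 ✗ · (4,3)Q 0/1 ✗

(2,2), (2,3), (3,2), (4,2), (4,3)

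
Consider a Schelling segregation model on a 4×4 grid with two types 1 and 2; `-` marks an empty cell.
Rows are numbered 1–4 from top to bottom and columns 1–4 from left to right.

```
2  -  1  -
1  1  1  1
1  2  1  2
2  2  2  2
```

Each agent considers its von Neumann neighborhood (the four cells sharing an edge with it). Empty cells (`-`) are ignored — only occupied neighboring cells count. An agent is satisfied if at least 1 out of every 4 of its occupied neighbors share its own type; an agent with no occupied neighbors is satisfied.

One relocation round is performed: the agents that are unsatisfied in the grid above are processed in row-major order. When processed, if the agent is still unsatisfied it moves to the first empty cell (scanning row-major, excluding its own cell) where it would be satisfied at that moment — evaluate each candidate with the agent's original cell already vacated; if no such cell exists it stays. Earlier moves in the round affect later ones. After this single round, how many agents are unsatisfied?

1

Initially unsatisfied (in order): (1,1).
  (1,1): no empty cell satisfies it; stays.
Resulting grid:
2 - 1 -
1 1 1 1
1 2 1 2
2 2 2 2
Unsatisfied now: (1,1).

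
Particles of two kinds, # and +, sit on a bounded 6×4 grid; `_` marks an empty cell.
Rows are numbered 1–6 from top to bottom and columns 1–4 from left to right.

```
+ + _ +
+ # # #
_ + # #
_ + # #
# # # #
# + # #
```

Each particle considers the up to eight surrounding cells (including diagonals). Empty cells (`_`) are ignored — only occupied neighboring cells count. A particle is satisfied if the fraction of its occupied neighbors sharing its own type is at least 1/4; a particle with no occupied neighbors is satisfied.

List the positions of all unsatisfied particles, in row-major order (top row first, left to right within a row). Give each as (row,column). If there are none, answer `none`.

(1,4), (4,2), (6,2)

(1,1)+ 2/3 ✓
(1,2)+ 2/4 ✓
(1,4)+ 0/2 ✗
(2,1)+ 3/4 ✓
(2,2)# 2/6 ✓
(2,3)# 4/7 ✓
(2,4)# 3/4 ✓
(3,2)+ 2/6 ✓
(3,3)# 6/8 ✓
(3,4)# 5/5 ✓
(4,2)+ 1/6 ✗
(4,3)# 6/8 ✓
(4,4)# 5/5 ✓
(5,1)# 2/4 ✓
(5,2)# 5/7 ✓
(5,3)# 6/8 ✓
(5,4)# 5/5 ✓
(6,1)# 2/3 ✓
(6,2)+ 0/5 ✗
(6,3)# 4/5 ✓
(6,4)# 3/3 ✓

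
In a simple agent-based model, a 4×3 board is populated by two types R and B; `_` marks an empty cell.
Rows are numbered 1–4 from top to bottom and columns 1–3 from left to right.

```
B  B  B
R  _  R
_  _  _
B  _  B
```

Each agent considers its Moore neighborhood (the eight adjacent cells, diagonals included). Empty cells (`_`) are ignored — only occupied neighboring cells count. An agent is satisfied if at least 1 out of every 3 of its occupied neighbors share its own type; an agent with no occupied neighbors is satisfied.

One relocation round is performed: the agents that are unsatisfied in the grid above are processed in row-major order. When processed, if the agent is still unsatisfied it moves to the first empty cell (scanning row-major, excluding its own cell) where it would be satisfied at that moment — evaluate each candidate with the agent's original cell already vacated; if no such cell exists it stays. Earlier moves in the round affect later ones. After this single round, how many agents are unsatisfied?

Initially unsatisfied (in order): (2,1), (2,3).
  (2,1) → (3,2).
  (2,3): now satisfied by earlier moves; stays.
Resulting grid:
B B B
_ _ R
_ R _
B _ B
Unsatisfied now: (4,1), (4,3).

2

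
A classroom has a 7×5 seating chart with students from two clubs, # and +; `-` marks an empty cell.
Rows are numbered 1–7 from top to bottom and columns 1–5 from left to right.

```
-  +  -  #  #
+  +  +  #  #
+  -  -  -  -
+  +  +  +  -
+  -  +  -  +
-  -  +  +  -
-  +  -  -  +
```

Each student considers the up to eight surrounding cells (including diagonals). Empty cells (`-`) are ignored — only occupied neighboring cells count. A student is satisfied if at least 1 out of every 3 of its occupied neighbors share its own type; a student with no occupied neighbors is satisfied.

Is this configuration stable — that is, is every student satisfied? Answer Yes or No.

Row 1: (1,2)+ 3/3 ✓ · (1,4)# 3/4 ✓ · (1,5)# 3/3 ✓
Row 2: (2,1)+ 3/3 ✓ · (2,2)+ 4/4 ✓ · (2,3)+ 2/4 ✓ · (2,4)# 3/4 ✓ · (2,5)# 3/3 ✓
Row 3: (3,1)+ 4/4 ✓
Row 4: (4,1)+ 3/3 ✓ · (4,2)+ 5/5 ✓ · (4,3)+ 3/3 ✓ · (4,4)+ 3/3 ✓
Row 5: (5,1)+ 2/2 ✓ · (5,3)+ 5/5 ✓ · (5,5)+ 2/2 ✓
Row 6: (6,3)+ 3/3 ✓ · (6,4)+ 4/4 ✓
Row 7: (7,2)+ 1/1 ✓ · (7,5)+ 1/1 ✓
All meet the threshold, so the configuration is stable.

Yes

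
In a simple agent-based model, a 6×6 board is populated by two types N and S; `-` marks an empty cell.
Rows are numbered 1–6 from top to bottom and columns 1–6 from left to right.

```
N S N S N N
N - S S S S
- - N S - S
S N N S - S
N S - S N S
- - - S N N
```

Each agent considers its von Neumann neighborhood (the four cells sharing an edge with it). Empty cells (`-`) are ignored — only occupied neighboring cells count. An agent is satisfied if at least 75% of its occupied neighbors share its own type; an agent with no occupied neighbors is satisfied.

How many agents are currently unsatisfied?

23

(1,1)N 1/2 unhappy
(1,2)S 0/2 unhappy
(1,3)N 0/3 unhappy
(1,4)S 1/3 unhappy
(1,5)N 1/3 unhappy
(1,6)N 1/2 unhappy
(2,1)N 1/1 ok
(2,3)S 1/3 unhappy
(2,4)S 4/4 ok
(2,5)S 2/3 unhappy
(2,6)S 2/3 unhappy
(3,3)N 1/3 unhappy
(3,4)S 2/3 unhappy
(3,6)S 2/2 ok
(4,1)S 0/2 unhappy
(4,2)N 1/3 unhappy
(4,3)N 2/3 unhappy
(4,4)S 2/3 unhappy
(4,6)S 2/2 ok
(5,1)N 0/2 unhappy
(5,2)S 0/2 unhappy
(5,4)S 2/3 unhappy
(5,5)N 1/3 unhappy
(5,6)S 1/3 unhappy
(6,4)S 1/2 unhappy
(6,5)N 2/3 unhappy
(6,6)N 1/2 unhappy
Unsatisfied: (1,1), (1,2), (1,3), (1,4), (1,5), (1,6), (2,3), (2,5), (2,6), (3,3), (3,4), (4,1), (4,2), (4,3), (4,4), (5,1), (5,2), (5,4), (5,5), (5,6), (6,4), (6,5), (6,6) — 23 in total.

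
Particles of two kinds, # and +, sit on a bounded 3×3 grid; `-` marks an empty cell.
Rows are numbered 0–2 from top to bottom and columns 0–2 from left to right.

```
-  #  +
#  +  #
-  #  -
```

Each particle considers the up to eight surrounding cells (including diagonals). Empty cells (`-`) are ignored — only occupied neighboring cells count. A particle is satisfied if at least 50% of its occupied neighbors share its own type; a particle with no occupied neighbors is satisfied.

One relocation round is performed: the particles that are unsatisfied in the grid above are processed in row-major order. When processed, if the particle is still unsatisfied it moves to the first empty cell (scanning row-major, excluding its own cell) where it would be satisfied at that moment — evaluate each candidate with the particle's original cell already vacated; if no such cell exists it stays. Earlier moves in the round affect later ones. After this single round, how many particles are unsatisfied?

Initially unsatisfied (in order): (0,2), (1,1).
  (0,2): no empty cell satisfies it; stays.
  (1,1): no empty cell satisfies it; stays.
Resulting grid:
- # +
# + #
- # -
Unsatisfied now: (0,2), (1,1).

2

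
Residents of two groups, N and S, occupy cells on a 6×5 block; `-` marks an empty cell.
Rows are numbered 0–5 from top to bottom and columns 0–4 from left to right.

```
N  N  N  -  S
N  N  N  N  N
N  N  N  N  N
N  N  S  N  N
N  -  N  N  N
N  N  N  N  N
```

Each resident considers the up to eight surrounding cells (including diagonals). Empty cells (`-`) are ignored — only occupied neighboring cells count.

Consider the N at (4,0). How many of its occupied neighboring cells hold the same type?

Occupied neighbors of (4,0): (3,0)=N, (3,1)=N, (5,0)=N, (5,1)=N.
Same type (N): 4 of 4.

4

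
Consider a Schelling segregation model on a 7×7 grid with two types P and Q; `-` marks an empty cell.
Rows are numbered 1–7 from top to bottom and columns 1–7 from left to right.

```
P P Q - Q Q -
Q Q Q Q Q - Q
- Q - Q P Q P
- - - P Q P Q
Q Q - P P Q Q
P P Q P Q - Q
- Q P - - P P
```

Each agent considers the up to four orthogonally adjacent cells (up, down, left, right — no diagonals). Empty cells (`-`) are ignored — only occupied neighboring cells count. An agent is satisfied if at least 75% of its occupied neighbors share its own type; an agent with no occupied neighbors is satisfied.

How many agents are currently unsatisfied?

(1,1)P 1/2 unhappy
(1,2)P 1/3 unhappy
(1,3)Q 1/2 unhappy
(1,5)Q 2/2 ok
(1,6)Q 1/1 ok
(2,1)Q 1/2 unhappy
(2,2)Q 3/4 ok
(2,3)Q 3/3 ok
(2,4)Q 3/3 ok
(2,5)Q 2/3 unhappy
(2,7)Q 0/1 unhappy
(3,2)Q 1/1 ok
(3,4)Q 1/3 unhappy
(3,5)P 0/4 unhappy
(3,6)Q 0/3 unhappy
(3,7)P 0/3 unhappy
(4,4)P 1/3 unhappy
(4,5)Q 0/4 unhappy
(4,6)P 0/4 unhappy
(4,7)Q 1/3 unhappy
(5,1)Q 1/2 unhappy
(5,2)Q 1/2 unhappy
(5,4)P 3/3 ok
(5,5)P 1/4 unhappy
(5,6)Q 1/3 unhappy
(5,7)Q 3/3 ok
(6,1)P 1/2 unhappy
(6,2)P 1/4 unhappy
(6,3)Q 0/3 unhappy
(6,4)P 1/3 unhappy
(6,5)Q 0/2 unhappy
(6,7)Q 1/2 unhappy
(7,2)Q 0/2 unhappy
(7,3)P 0/2 unhappy
(7,6)P 1/1 ok
(7,7)P 1/2 unhappy
Unsatisfied: (1,1), (1,2), (1,3), (2,1), (2,5), (2,7), (3,4), (3,5), (3,6), (3,7), (4,4), (4,5), (4,6), (4,7), (5,1), (5,2), (5,5), (5,6), (6,1), (6,2), (6,3), (6,4), (6,5), (6,7), (7,2), (7,3), (7,7) — 27 in total.

27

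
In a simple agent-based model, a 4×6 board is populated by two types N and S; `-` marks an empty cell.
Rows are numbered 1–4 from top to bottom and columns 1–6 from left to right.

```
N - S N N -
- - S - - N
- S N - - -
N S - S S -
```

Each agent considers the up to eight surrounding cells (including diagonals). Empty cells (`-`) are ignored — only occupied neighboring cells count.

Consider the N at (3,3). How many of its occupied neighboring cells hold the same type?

Occupied neighbors of (3,3): (2,3)=S, (3,2)=S, (4,2)=S, (4,4)=S.
Same type (N): 0 of 4.

0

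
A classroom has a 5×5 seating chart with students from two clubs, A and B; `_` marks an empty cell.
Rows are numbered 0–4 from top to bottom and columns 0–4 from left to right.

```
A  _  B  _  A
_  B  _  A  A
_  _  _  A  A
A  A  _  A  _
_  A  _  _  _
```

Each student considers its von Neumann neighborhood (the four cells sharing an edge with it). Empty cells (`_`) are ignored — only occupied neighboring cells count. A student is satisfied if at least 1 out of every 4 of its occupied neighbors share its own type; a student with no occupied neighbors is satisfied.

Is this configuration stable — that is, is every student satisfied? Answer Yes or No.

Yes

Row 0: (0,0)A 0/0 ✓ · (0,2)B 0/0 ✓ · (0,4)A 1/1 ✓
Row 1: (1,1)B 0/0 ✓ · (1,3)A 2/2 ✓ · (1,4)A 3/3 ✓
Row 2: (2,3)A 3/3 ✓ · (2,4)A 2/2 ✓
Row 3: (3,0)A 1/1 ✓ · (3,1)A 2/2 ✓ · (3,3)A 1/1 ✓
Row 4: (4,1)A 1/1 ✓
All meet the threshold, so the configuration is stable.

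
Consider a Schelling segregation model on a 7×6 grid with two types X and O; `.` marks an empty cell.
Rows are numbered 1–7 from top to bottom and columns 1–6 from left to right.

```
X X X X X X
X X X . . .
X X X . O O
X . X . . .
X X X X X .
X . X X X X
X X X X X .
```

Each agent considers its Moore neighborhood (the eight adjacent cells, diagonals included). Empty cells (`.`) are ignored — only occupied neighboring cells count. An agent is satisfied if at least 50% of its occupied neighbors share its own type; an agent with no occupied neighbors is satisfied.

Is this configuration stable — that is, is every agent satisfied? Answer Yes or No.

Yes

(1,1)X 3/3 satisfied
(1,2)X 5/5 satisfied
(1,3)X 4/4 satisfied
(1,4)X 3/3 satisfied
(1,5)X 2/2 satisfied
(1,6)X 1/1 satisfied
(2,1)X 5/5 satisfied
(2,2)X 8/8 satisfied
(2,3)X 6/6 satisfied
(3,1)X 4/4 satisfied
(3,2)X 7/7 satisfied
(3,3)X 4/4 satisfied
(3,5)O 1/1 satisfied
(3,6)O 1/1 satisfied
(4,1)X 4/4 satisfied
(4,3)X 5/5 satisfied
(5,1)X 3/3 satisfied
(5,2)X 6/6 satisfied
(5,3)X 5/5 satisfied
(5,4)X 6/6 satisfied
(5,5)X 4/4 satisfied
(6,1)X 4/4 satisfied
(6,3)X 7/7 satisfied
(6,4)X 8/8 satisfied
(6,5)X 6/6 satisfied
(6,6)X 3/3 satisfied
(7,1)X 2/2 satisfied
(7,2)X 4/4 satisfied
(7,3)X 4/4 satisfied
(7,4)X 5/5 satisfied
(7,5)X 4/4 satisfied
All meet the threshold, so the configuration is stable.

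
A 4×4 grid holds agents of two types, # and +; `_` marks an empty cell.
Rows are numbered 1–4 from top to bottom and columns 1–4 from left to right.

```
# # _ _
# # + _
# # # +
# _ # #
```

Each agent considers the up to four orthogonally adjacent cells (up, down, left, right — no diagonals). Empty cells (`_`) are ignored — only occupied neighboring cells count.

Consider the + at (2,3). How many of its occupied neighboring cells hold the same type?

0

Occupied neighbors of (2,3): (3,3)=#, (2,2)=#.
Same type (+): 0 of 2.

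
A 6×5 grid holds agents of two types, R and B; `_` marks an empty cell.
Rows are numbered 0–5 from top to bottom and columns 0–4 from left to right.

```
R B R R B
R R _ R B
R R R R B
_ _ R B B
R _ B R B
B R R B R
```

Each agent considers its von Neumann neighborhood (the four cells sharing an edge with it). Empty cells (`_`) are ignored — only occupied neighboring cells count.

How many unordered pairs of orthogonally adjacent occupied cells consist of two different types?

19

Scan each occupied cell's neighbors to the right and below so each pair is counted once.
From row 0: 4 unlike of 8 pairs (running 4/8).
From row 1: 1 unlike of 6 pairs (running 5/14).
From row 2: 2 unlike of 7 pairs (running 7/21).
From row 3: 3 unlike of 5 pairs (running 10/26).
From row 4: 6 unlike of 6 pairs (running 16/32).
From row 5: 3 unlike of 4 pairs (running 19/36).
Total adjacent occupied pairs: 36; unlike-type pairs: 19.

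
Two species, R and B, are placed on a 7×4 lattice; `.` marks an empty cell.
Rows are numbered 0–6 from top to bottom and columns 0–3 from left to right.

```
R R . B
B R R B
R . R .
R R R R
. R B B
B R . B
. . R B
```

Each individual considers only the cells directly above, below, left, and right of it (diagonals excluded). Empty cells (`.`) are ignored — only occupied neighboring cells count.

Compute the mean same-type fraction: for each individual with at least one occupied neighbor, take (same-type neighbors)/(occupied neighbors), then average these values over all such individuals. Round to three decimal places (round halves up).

0.607

(0,0)R 1/2
(0,1)R 2/2
(0,3)B 1/1
(1,0)B 0/3
(1,1)R 2/3
(1,2)R 2/3
(1,3)B 1/2
(2,0)R 1/2
(2,2)R 2/2
(3,0)R 2/2
(3,1)R 3/3
(3,2)R 3/4
(3,3)R 1/2
(4,1)R 2/3
(4,2)B 1/3
(4,3)B 2/3
(5,0)B 0/1
(5,1)R 1/2
(5,3)B 2/2
(6,2)R 0/1
(6,3)B 1/2
Sum over 21 individuals: 1/2 + 2/2 + 1/1 + 0/3 + 2/3 + 2/3 + 1/2 + 1/2 + 2/2 + 2/2 + 3/3 + 3/4 + 1/2 + 2/3 + 1/3 + 2/3 + 0/1 + 1/2 + 2/2 + 0/1 + 1/2 = 51/4; mean = 51/4 ÷ 21 = 17/28 = 0.607142… → 0.607.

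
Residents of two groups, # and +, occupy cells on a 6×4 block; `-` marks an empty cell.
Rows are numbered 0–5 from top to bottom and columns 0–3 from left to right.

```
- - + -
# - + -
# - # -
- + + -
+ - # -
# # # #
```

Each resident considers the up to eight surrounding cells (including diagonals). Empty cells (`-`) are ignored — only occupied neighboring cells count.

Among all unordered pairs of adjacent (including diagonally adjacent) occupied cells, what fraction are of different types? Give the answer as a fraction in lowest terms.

Scan each occupied cell's neighbors to the right and below (and the two forward diagonals) so each pair is counted once.
From row 0: 0 unlike of 1 pairs (running 0/1).
From row 1: 1 unlike of 2 pairs (running 1/3).
From row 2: 3 unlike of 3 pairs (running 4/6).
From row 3: 2 unlike of 4 pairs (running 6/10).
From row 4: 2 unlike of 5 pairs (running 8/15).
From row 5: 0 unlike of 3 pairs (running 8/18).
Total adjacent occupied pairs: 18; unlike-type pairs: 8.
8/18 reduces to 4/9.

4/9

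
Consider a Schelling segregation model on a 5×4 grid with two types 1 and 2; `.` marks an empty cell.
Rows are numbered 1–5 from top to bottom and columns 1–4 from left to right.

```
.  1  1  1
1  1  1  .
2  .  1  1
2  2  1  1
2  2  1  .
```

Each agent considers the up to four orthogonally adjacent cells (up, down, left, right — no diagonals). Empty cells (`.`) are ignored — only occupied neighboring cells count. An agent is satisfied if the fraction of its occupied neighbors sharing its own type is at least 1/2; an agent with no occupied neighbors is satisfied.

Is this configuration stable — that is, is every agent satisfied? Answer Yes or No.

Yes

Row 1: (1,2)1 2/2 ✓ · (1,3)1 3/3 ✓ · (1,4)1 1/1 ✓
Row 2: (2,1)1 1/2 ✓ · (2,2)1 3/3 ✓ · (2,3)1 3/3 ✓
Row 3: (3,1)2 1/2 ✓ · (3,3)1 3/3 ✓ · (3,4)1 2/2 ✓
Row 4: (4,1)2 3/3 ✓ · (4,2)2 2/3 ✓ · (4,3)1 3/4 ✓ · (4,4)1 2/2 ✓
Row 5: (5,1)2 2/2 ✓ · (5,2)2 2/3 ✓ · (5,3)1 1/2 ✓
All meet the threshold, so the configuration is stable.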